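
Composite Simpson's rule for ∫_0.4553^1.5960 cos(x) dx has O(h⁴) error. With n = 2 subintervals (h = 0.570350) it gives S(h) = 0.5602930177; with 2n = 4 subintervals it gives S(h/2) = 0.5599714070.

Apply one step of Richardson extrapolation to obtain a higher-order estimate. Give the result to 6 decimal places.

r = 4: numerator weight 16, denominator 15.
16*0.5599714070 − 0.5602930177 = 8.3992494943
R = 8.3992494943/15 = 0.5599499663
Correction |R − A(h/2)| = 2.144e-05; gap |A(h/2) − A(h)| = 3.216e-04.

0.559950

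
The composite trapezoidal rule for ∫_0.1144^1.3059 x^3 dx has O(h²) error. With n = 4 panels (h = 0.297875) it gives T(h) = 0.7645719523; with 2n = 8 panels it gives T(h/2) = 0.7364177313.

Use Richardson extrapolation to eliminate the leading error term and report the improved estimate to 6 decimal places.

0.727033

Method order is 2; weight 2^2 = 4.
4×0.7364177313 − 0.7645719523 = 2.1810989729
Denominator 4 − 1 = 3.
(4×0.7364177313 − 0.7645719523)/(4 − 1) = 0.7270329910
Gap between inputs: 2.815e-02; correction applied: −0.0093847403.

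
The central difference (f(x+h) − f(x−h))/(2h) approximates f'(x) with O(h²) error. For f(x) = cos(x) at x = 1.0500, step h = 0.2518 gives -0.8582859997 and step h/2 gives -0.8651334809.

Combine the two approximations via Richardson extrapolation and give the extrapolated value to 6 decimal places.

The method has order 2: 2^2 = 4.
4*(-0.8651334809) = -3.4605339236; (-3.4605339236) − (-0.8582859997) = -2.6022479239
R = (-2.6022479239)/3 = -0.8674159746
Shift from A(h/2): −0.0022824937.

-0.867416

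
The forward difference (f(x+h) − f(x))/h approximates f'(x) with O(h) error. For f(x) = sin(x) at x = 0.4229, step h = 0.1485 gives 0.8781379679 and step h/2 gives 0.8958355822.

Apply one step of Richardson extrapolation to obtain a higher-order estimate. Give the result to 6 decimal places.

0.913533

With r = 1 the leading error scales as h^1, so the weight is 2^1 = 2.
2^1·A(h/2) = 1.7916711644; minus A(h) gives 0.9135331965.
(2·0.8958355822 − 0.8781379679)/(2 − 1) = 0.9135331965
Gap between inputs: 1.770e-02; correction applied: +0.0176976143.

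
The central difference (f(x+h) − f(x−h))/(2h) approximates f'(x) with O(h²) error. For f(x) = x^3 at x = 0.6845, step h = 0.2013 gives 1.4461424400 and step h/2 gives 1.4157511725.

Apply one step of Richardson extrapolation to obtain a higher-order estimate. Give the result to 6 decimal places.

Order 2 gives 2^r = 4 and 2^r − 1 = 3.
Top: 4(1.4157511725) − (1.4461424400) = 4.2168622500
Divide by 2^2 − 1 = 3.
So the Richardson estimate is 1.4056207500.
Gap between inputs: 3.039e-02; correction applied: −0.0101304225.

1.405621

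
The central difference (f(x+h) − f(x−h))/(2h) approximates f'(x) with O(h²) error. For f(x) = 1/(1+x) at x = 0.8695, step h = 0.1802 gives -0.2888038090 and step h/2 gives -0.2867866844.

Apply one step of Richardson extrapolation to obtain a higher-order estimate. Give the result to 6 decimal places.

-0.286114

The method has order 2: 2^2 = 4.
4×(-0.2867866844) = -1.1471467376; subtract (-0.2888038090) → -0.8583429286
Divide by 2^2 − 1 = 3.
(4×(-0.2867866844) − (-0.2888038090))/(4 − 1) = -0.2861143095
Gap between inputs: 2.017e-03; correction applied: +0.0006723749.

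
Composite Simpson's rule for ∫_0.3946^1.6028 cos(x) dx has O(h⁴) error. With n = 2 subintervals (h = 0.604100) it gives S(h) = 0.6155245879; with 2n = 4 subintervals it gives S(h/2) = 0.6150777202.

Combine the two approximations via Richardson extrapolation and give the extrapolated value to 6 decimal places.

0.615048

Leading term ∝ h^4; use weight 16 = 2^4.
16*0.6150777202 = 9.8412435232; 9.8412435232 − 0.6155245879 = 9.2257189353
Denominator 16 − 1 = 15.
Result: 0.6150479290
Gap between inputs: 4.469e-04; correction applied: −0.0000297912.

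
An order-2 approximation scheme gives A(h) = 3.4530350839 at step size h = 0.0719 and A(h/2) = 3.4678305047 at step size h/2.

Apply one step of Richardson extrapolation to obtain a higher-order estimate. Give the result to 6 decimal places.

3.472762

Order 2 gives 2^r = 4 and 2^r − 1 = 3.
Top: 4(3.4678305047) − (3.4530350839) = 10.4182869349
Denominator 4 − 1 = 3.
R = 10.4182869349/3 = 3.4727623116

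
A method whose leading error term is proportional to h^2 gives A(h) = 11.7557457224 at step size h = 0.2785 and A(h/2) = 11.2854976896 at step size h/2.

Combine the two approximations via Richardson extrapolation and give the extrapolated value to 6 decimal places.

11.128748

Order 2 gives 2^r = 4 and 2^r − 1 = 3.
Difference of the inputs: 11.2854976896 − 11.7557457224 = -0.4702480328
Correction (A(h/2) − A(h))/(4 − 1) = (-0.4702480328)/3 = -0.1567493443
R = A(h/2) + (A(h/2) − A(h))/3 = 11.2854976896 − 0.1567493443 = 11.1287483453
Shift from A(h/2): −0.1567493443.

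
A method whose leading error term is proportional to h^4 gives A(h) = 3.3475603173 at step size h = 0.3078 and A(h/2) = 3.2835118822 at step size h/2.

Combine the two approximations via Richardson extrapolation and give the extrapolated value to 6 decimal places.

The method has order 4: 2^4 = 16.
Top: 16(3.2835118822) − (3.3475603173) = 49.1886297979
Divide by 2^4 − 1 = 15.
R = 49.1886297979/15 = 3.2792419865
Correction |R − A(h/2)| = 4.270e-03; gap |A(h/2) − A(h)| = 6.405e-02.

3.279242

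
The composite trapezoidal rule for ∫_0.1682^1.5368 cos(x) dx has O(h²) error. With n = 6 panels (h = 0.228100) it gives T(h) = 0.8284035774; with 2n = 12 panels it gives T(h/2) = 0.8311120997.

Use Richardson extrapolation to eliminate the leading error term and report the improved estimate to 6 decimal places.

0.832015

Order 2 gives 2^r = 4 and 2^r − 1 = 3.
Top: 4(0.8311120997) − (0.8284035774) = 2.4960448214
2.4960448214 ÷ 3 = 0.8320149405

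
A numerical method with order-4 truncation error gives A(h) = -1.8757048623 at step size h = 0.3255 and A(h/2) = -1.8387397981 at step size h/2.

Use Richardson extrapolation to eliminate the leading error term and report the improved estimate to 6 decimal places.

Order 4 gives 2^r = 16 and 2^r − 1 = 15.
16*(-1.8387397981) = -29.4198367696; subtract (-1.8757048623) → -27.5441319073
Extrapolated: (-27.5441319073) / 15 = -1.8362754605
Gap between inputs: 3.697e-02; correction applied: +0.0024643376.

-1.836275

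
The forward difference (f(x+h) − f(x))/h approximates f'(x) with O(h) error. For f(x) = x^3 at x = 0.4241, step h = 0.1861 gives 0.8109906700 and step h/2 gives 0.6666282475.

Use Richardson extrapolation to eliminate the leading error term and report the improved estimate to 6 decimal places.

r = 1: numerator weight 2, denominator 1.
2*0.6666282475 = 1.3332564950; 1.3332564950 − 0.8109906700 = 0.5222658250
R = 0.5222658250/1 = 0.5222658250
Correction |R − A(h/2)| = 1.444e-01; gap |A(h/2) − A(h)| = 1.444e-01.

0.522266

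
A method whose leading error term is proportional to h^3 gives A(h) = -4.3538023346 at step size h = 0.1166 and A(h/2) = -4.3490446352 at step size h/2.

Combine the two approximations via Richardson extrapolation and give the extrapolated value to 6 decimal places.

-4.348365

Order 3 gives 2^r = 8 and 2^r − 1 = 7.
2^3*A(h/2) = -34.7923570816; minus A(h) gives -30.4385547470.
Denominator 8 − 1 = 7.
R = (-30.4385547470)/7 = -4.3483649639
Correction |R − A(h/2)| = 6.797e-04; gap |A(h/2) − A(h)| = 4.758e-03.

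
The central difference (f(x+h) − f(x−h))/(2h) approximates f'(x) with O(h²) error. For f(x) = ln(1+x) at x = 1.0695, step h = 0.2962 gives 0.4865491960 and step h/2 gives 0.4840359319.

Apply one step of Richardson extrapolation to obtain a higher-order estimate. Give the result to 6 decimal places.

0.483198

Method order is 2; weight 2^2 = 4.
Numerator 4·A(h/2) − A(h) = 4·0.4840359319 − 0.4865491960 = 1.4495945316
Divide by 2^2 − 1 = 3.
Result: 0.4831981772
Shift from A(h/2): −0.0008377547.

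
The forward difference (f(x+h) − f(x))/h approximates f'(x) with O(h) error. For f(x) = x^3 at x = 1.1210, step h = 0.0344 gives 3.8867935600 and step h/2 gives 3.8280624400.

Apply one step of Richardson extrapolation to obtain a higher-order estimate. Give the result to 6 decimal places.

3.769331

Error is O(h^1); halving h shrinks it by 2^1 = 2.
A(h/2) − A(h) = 3.8280624400 − 3.8867935600 = -0.0587311200
Divide by 2^1 − 1 = 1: (-0.0587311200)/1 = -0.0587311200
R = 3.8280624400 − 0.0587311200 = 3.7693313200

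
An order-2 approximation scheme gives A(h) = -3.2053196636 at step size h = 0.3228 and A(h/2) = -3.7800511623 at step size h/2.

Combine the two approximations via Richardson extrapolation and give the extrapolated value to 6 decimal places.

Leading term ∝ h^2; use weight 4 = 2^2.
Difference of the inputs: -3.7800511623 − (-3.2053196636) = -0.5747314987
Correction (A(h/2) − A(h))/(4 − 1) = (-0.5747314987)/3 = -0.1915771662
R = A(h/2) + (A(h/2) − A(h))/3 = -3.7800511623 − 0.1915771662 = -3.9716283285
Shift from A(h/2): −0.1915771662.

-3.971628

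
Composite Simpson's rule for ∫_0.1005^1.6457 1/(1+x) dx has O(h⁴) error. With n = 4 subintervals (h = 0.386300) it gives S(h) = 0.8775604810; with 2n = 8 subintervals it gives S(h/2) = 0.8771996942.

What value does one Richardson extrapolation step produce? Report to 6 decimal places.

0.877176

Method order is 4; weight 2^4 = 16.
16·0.8771996942 = 14.0351951072; 14.0351951072 − 0.8775604810 = 13.1576346262
Extrapolated: 13.1576346262 / 15 = 0.8771756417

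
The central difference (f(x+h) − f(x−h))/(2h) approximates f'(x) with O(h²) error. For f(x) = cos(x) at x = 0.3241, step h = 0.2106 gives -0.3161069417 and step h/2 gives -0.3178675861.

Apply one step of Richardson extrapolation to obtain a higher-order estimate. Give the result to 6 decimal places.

r = 2, so 2^r = 4.
4×(-0.3178675861) − (-0.3161069417) = -0.9553634027
Extrapolated: (-0.9553634027) / 3 = -0.3184544676
Gap between inputs: 1.761e-03; correction applied: −0.0005868815.

-0.318454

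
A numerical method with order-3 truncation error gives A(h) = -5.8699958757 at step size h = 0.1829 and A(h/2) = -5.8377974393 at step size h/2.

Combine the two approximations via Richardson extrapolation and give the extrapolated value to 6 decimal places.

-5.833198

Method order is 3; weight 2^3 = 8.
Numerator 8×A(h/2) − A(h) = 8×(-5.8377974393) − (-5.8699958757) = -40.8323836387
Denominator 8 − 1 = 7.
Result: -5.8331976627
Gap between inputs: 3.220e-02; correction applied: +0.0045997766.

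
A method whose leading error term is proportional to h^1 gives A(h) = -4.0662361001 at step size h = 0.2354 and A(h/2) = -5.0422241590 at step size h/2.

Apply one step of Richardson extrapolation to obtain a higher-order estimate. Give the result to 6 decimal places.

r = 1: numerator weight 2, denominator 1.
Top: 2(-5.0422241590) − (-4.0662361001) = -6.0182122179
Extrapolated: (-6.0182122179) / 1 = -6.0182122179

-6.018212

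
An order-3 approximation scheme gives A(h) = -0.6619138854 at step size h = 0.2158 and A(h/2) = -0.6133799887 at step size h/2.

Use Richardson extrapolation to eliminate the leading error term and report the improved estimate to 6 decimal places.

-0.606447

Error is O(h^3); halving h shrinks it by 2^3 = 8.
Numerator 8*A(h/2) − A(h) = 8*(-0.6133799887) − (-0.6619138854) = -4.2451260242
(8*(-0.6133799887) − (-0.6619138854))/(8 − 1) = -0.6064465749
Shift from A(h/2): +0.0069334138.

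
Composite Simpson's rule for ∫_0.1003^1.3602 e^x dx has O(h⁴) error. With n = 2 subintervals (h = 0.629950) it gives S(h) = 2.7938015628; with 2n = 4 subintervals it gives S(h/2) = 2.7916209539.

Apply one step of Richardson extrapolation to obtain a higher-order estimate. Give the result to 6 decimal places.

2.791476

r = 4, so 2^r = 16.
Difference of the inputs: 2.7916209539 − 2.7938015628 = -0.0021806089
Correction (A(h/2) − A(h))/(16 − 1) = (-0.0021806089)/15 = -0.0001453739
R = 2.7916209539 − 0.0001453739 = 2.7914755800
Correction |R − A(h/2)| = 1.454e-04; gap |A(h/2) − A(h)| = 2.181e-03.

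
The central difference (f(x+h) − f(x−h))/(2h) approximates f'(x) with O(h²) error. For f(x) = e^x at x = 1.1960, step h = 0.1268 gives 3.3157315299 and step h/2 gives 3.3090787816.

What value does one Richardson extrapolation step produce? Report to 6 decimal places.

3.306861

Method order is 2; weight 2^2 = 4.
4×3.3090787816 = 13.2363151264; 13.2363151264 − 3.3157315299 = 9.9205835965
9.9205835965 ÷ 3 = 3.3068611988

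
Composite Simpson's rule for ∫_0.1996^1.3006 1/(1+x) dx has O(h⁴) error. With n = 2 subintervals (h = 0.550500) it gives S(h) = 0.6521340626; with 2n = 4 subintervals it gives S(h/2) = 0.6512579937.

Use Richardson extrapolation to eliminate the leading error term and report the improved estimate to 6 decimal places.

0.651200

r = 4: numerator weight 16, denominator 15.
Top: 16(0.6512579937) − (0.6521340626) = 9.7679938366
9.7679938366 ÷ 15 = 0.6511995891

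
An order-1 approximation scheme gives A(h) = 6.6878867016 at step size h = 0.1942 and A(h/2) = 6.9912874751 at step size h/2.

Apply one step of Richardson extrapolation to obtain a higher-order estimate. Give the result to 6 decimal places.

7.294688

Leading term ∝ h^1; use weight 2 = 2^1.
Difference of the inputs: 6.9912874751 − 6.6878867016 = 0.3034007735
Correction (A(h/2) − A(h))/(2 − 1) = 0.3034007735/1 = 0.3034007735
R = A(h/2) + (A(h/2) − A(h))/1 = 6.9912874751 + 0.3034007735 = 7.2946882486
Shift from A(h/2): +0.3034007735.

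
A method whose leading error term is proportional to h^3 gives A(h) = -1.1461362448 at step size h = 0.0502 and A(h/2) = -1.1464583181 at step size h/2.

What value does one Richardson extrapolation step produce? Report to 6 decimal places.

Error is O(h^3); halving h shrinks it by 2^3 = 8.
8*(-1.1464583181) − (-1.1461362448) = -8.0255303000
Divide by 2^3 − 1 = 7.
R = (-8.0255303000)/7 = -1.1465043286

-1.146504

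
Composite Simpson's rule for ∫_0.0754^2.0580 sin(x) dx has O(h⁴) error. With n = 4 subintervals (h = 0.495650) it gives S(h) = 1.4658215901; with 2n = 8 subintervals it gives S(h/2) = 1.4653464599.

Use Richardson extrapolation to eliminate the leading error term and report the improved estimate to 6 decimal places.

1.465315

Leading term ∝ h^4; use weight 16 = 2^4.
2^4·A(h/2) = 23.4455433584; minus A(h) gives 21.9797217683.
Divide by 2^4 − 1 = 15.
So the Richardson estimate is 1.4653147846.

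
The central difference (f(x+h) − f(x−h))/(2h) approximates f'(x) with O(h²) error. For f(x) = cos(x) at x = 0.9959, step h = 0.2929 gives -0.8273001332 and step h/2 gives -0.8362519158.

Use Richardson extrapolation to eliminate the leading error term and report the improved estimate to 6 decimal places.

Leading term ∝ h^2; use weight 4 = 2^2.
4 × (-0.8362519158) = -3.3450076632; (-3.3450076632) − (-0.8273001332) = -2.5177075300
(4 × (-0.8362519158) − (-0.8273001332))/(4 − 1) = -0.8392358433
Shift from A(h/2): −0.0029839275.

-0.839236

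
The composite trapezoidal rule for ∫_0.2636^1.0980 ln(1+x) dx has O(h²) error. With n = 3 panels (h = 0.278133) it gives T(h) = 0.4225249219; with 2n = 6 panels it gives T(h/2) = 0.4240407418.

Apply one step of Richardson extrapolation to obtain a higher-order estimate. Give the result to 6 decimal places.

Error is O(h^2); halving h shrinks it by 2^2 = 4.
4 × 0.4240407418 − 0.4225249219 = 1.2736380453
Denominator 4 − 1 = 3.
1.2736380453 ÷ 3 = 0.4245460151
Shift from A(h/2): +0.0005052733.

0.424546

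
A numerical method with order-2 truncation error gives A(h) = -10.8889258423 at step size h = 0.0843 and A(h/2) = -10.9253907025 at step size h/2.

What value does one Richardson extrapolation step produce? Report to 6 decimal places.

With r = 2 the leading error scales as h^2, so the weight is 2^2 = 4.
Weighted: (-43.7015628100) − (-10.8889258423) = -32.8126369677
R = (-32.8126369677)/3 = -10.9375456559
Gap between inputs: 3.646e-02; correction applied: −0.0121549534.

-10.937546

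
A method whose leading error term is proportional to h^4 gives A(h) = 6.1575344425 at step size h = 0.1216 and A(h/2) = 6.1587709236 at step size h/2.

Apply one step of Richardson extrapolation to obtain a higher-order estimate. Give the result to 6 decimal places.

6.158853

Method order is 4; weight 2^4 = 16.
Top: 16(6.1587709236) − (6.1575344425) = 92.3828003351
(16·6.1587709236 − 6.1575344425)/(16 − 1) = 6.1588533557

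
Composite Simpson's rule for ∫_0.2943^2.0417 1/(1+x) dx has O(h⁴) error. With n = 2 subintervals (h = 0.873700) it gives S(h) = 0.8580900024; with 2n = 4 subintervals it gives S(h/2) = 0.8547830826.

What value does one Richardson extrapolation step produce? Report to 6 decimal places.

r = 4, so 2^r = 16.
16*0.8547830826 − 0.8580900024 = 12.8184393192
Divide by 2^4 − 1 = 15.
Extrapolated: 12.8184393192 / 15 = 0.8545626213

0.854563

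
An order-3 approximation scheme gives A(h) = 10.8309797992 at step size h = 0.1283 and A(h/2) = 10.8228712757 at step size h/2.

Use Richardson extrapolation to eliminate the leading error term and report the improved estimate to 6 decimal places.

10.821713

Leading term ∝ h^3; use weight 8 = 2^3.
Weighted: 86.5829702056 − 10.8309797992 = 75.7519904064
Divide by 2^3 − 1 = 7.
R = 75.7519904064/7 = 10.8217129152
Gap between inputs: 8.109e-03; correction applied: −0.0011583605.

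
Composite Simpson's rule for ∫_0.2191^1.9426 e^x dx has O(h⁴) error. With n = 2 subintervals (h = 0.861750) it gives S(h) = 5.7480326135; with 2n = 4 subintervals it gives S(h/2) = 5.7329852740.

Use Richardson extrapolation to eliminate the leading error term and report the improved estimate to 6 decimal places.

5.731982

Order 4 gives 2^r = 16 and 2^r − 1 = 15.
Weighted: 91.7277643840 − 5.7480326135 = 85.9797317705
Denominator 16 − 1 = 15.
Result: 5.7319821180
Correction |R − A(h/2)| = 1.003e-03; gap |A(h/2) − A(h)| = 1.505e-02.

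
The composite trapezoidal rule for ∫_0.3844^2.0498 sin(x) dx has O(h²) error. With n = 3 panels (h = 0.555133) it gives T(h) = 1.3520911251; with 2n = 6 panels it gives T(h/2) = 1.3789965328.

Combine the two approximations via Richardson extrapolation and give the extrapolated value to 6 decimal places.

r = 2: numerator weight 4, denominator 3.
4 × 1.3789965328 = 5.5159861312; 5.5159861312 − 1.3520911251 = 4.1638950061
Denominator 4 − 1 = 3.
Extrapolated: 4.1638950061 / 3 = 1.3879650020
Correction |R − A(h/2)| = 8.968e-03; gap |A(h/2) − A(h)| = 2.691e-02.

1.387965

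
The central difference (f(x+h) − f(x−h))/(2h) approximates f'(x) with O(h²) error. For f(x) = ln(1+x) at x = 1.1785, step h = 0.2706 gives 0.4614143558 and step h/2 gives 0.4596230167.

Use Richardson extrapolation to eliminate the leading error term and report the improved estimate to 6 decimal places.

Leading term ∝ h^2; use weight 4 = 2^2.
A(h/2) − A(h) = 0.4596230167 − 0.4614143558 = -0.0017913391
Correction (A(h/2) − A(h))/(4 − 1) = (-0.0017913391)/3 = -0.0005971130
R = A(h/2) + (A(h/2) − A(h))/3 = 0.4596230167 − 0.0005971130 = 0.4590259037

0.459026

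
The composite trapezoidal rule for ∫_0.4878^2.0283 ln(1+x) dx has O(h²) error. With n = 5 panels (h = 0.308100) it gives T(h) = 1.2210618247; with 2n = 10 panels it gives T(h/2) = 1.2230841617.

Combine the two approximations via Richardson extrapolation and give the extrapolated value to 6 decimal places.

1.223758

r = 2: numerator weight 4, denominator 3.
2^2·A(h/2) = 4.8923366468; minus A(h) gives 3.6712748221.
Divide by 2^2 − 1 = 3.
R = 3.6712748221/3 = 1.2237582740
Shift from A(h/2): +0.0006741123.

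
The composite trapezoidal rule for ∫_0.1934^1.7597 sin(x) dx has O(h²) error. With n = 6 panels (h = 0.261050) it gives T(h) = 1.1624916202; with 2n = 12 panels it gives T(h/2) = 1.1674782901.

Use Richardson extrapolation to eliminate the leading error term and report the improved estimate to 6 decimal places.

1.169141

r = 2, so 2^r = 4.
4*1.1674782901 = 4.6699131604; subtract 1.1624916202 → 3.5074215402
(4*1.1674782901 − 1.1624916202)/(4 − 1) = 1.1691405134
Correction |R − A(h/2)| = 1.662e-03; gap |A(h/2) − A(h)| = 4.987e-03.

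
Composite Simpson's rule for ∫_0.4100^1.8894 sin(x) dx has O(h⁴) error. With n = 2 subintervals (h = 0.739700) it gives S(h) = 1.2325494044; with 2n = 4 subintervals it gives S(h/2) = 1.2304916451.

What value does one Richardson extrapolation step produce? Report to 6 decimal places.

Leading term ∝ h^4; use weight 16 = 2^4.
16 × 1.2304916451 = 19.6878663216; 19.6878663216 − 1.2325494044 = 18.4553169172
R = 18.4553169172/15 = 1.2303544611
Gap between inputs: 2.058e-03; correction applied: −0.0001371840.

1.230354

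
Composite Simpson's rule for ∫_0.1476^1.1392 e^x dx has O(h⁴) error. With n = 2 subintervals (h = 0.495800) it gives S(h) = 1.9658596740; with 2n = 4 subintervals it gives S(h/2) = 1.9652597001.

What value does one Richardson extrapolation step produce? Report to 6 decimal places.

r = 4: numerator weight 16, denominator 15.
16×1.9652597001 = 31.4441552016; subtract 1.9658596740 → 29.4782955276
29.4782955276 ÷ 15 = 1.9652197018
Shift from A(h/2): −0.0000399983.

1.965220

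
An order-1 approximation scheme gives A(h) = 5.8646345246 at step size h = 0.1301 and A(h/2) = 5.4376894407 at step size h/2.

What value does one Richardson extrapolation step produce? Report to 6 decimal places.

5.010744

Method order is 1; weight 2^1 = 2.
2^1×A(h/2) = 10.8753788814; minus A(h) gives 5.0107443568.
Divide by 2^1 − 1 = 1.
5.0107443568 ÷ 1 = 5.0107443568
Shift from A(h/2): −0.4269450839.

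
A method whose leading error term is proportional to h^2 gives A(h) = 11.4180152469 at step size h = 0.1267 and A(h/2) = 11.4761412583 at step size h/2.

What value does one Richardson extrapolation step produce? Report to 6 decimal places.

11.495517

Leading term ∝ h^2; use weight 4 = 2^2.
4*11.4761412583 = 45.9045650332; 45.9045650332 − 11.4180152469 = 34.4865497863
Denominator 4 − 1 = 3.
Result: 11.4955165954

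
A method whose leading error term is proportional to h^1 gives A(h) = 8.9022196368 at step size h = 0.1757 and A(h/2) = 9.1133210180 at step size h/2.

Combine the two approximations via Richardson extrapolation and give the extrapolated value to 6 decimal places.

9.324422

The method has order 1: 2^1 = 2.
2×9.1133210180 = 18.2266420360; 18.2266420360 − 8.9022196368 = 9.3244223992
Denominator 2 − 1 = 1.
9.3244223992 ÷ 1 = 9.3244223992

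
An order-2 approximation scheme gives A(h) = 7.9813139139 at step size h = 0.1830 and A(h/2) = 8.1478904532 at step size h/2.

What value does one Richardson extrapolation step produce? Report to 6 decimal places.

r = 2: numerator weight 4, denominator 3.
Numerator 4×A(h/2) − A(h) = 4×8.1478904532 − 7.9813139139 = 24.6102478989
Extrapolated: 24.6102478989 / 3 = 8.2034159663
Gap between inputs: 1.666e-01; correction applied: +0.0555255131.

8.203416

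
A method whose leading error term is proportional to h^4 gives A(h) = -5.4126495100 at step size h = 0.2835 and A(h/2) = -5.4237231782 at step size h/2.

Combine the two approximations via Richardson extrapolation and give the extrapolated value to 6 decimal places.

Order 4 gives 2^r = 16 and 2^r − 1 = 15.
Numerator 16 × A(h/2) − A(h) = 16 × (-5.4237231782) − (-5.4126495100) = -81.3669213412
Divide by 2^4 − 1 = 15.
(16 × (-5.4237231782) − (-5.4126495100))/(16 − 1) = -5.4244614227

-5.424461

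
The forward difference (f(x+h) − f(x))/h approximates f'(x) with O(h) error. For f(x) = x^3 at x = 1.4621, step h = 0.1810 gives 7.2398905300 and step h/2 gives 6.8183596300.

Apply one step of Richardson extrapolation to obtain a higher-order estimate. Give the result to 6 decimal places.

6.396829

Order 1 gives 2^r = 2 and 2^r − 1 = 1.
2*6.8183596300 = 13.6367192600; subtract 7.2398905300 → 6.3968287300
6.3968287300 ÷ 1 = 6.3968287300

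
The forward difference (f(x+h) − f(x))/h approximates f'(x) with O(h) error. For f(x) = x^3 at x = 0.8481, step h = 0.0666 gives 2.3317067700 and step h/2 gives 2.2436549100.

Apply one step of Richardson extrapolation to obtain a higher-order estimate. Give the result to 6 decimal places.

The method has order 1: 2^1 = 2.
2·2.2436549100 = 4.4873098200; subtract 2.3317067700 → 2.1556030500
Divide by 2^1 − 1 = 1.
2.1556030500 ÷ 1 = 2.1556030500
Gap between inputs: 8.805e-02; correction applied: −0.0880518600.

2.155603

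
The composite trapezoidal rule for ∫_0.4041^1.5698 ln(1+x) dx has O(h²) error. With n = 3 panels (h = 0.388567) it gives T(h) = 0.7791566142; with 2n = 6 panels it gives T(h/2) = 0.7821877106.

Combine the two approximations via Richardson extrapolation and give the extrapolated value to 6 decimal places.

Order 2 gives 2^r = 4 and 2^r − 1 = 3.
Weighted: 3.1287508424 − 0.7791566142 = 2.3495942282
Denominator 4 − 1 = 3.
R = 2.3495942282/3 = 0.7831980761
Gap between inputs: 3.031e-03; correction applied: +0.0010103655.

0.783198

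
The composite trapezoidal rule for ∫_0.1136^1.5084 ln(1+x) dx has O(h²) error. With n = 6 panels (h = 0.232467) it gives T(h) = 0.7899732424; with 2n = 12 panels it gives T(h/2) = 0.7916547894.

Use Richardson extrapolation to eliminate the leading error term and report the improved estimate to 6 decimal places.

Order 2 gives 2^r = 4 and 2^r − 1 = 3.
Weighted: 3.1666191576 − 0.7899732424 = 2.3766459152
Extrapolated: 2.3766459152 / 3 = 0.7922153051
Shift from A(h/2): +0.0005605157.

0.792215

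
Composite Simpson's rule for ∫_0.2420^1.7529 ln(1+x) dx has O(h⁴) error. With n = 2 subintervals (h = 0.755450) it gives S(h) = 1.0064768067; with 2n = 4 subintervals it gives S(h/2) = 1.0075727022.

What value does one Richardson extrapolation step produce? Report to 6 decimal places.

r = 4: numerator weight 16, denominator 15.
Numerator 16 × A(h/2) − A(h) = 16 × 1.0075727022 − 1.0064768067 = 15.1146864285
(16 × 1.0075727022 − 1.0064768067)/(16 − 1) = 1.0076457619

1.007646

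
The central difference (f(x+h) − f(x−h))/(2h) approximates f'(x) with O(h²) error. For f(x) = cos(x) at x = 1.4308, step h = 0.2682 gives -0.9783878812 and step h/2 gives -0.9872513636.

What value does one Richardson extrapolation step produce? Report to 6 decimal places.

-0.990206

Leading term ∝ h^2; use weight 4 = 2^2.
Numerator 4×A(h/2) − A(h) = 4×(-0.9872513636) − (-0.9783878812) = -2.9706175732
Denominator 4 − 1 = 3.
Extrapolated: (-2.9706175732) / 3 = -0.9902058577
Shift from A(h/2): −0.0029544941.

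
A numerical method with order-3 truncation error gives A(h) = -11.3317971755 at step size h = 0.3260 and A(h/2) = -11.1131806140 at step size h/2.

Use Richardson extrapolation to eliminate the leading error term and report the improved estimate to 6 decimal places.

The method has order 3: 2^3 = 8.
8*(-11.1131806140) − (-11.3317971755) = -77.5736477365
(8*(-11.1131806140) − (-11.3317971755))/(8 − 1) = -11.0819496766
Correction |R − A(h/2)| = 3.123e-02; gap |A(h/2) − A(h)| = 2.186e-01.

-11.081950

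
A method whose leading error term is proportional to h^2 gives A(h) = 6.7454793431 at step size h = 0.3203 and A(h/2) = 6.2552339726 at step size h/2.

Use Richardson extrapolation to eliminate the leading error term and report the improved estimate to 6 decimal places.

6.091819

With r = 2 the leading error scales as h^2, so the weight is 2^2 = 4.
Difference of the inputs: 6.2552339726 − 6.7454793431 = -0.4902453705
Divide by 2^2 − 1 = 3: (-0.4902453705)/3 = -0.1634151235
R = 6.2552339726 − 0.1634151235 = 6.0918188491
Shift from A(h/2): −0.1634151235.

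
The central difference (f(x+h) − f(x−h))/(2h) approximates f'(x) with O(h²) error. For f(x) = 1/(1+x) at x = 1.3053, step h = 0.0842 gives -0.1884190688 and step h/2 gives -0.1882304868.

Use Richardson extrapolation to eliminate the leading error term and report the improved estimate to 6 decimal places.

-0.188168

With r = 2 the leading error scales as h^2, so the weight is 2^2 = 4.
4·(-0.1882304868) = -0.7529219472; subtract (-0.1884190688) → -0.5645028784
Denominator 4 − 1 = 3.
(4·(-0.1882304868) − (-0.1884190688))/(4 − 1) = -0.1881676261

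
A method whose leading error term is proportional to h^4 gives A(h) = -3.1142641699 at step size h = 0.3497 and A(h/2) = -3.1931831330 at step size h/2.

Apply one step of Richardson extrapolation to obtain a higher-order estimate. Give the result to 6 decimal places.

r = 4, so 2^r = 16.
Weighted: (-51.0909301280) − (-3.1142641699) = -47.9766659581
R = (-47.9766659581)/15 = -3.1984443972
Shift from A(h/2): −0.0052612642.

-3.198444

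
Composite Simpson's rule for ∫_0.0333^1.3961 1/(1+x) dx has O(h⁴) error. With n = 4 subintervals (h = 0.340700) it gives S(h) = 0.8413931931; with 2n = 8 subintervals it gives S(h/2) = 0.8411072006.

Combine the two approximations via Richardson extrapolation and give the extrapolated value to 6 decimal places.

0.841088

r = 4, so 2^r = 16.
2^4*A(h/2) = 13.4577152096; minus A(h) gives 12.6163220165.
Divide by 2^4 − 1 = 15.
12.6163220165 ÷ 15 = 0.8410881344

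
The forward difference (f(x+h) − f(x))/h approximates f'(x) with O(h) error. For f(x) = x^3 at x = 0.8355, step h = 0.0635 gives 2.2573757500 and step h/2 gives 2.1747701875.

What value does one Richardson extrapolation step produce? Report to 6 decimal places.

Order 1 gives 2^r = 2 and 2^r − 1 = 1.
2 × 2.1747701875 − 2.2573757500 = 2.0921646250
Denominator 2 − 1 = 1.
(2 × 2.1747701875 − 2.2573757500)/(2 − 1) = 2.0921646250
Gap between inputs: 8.261e-02; correction applied: −0.0826055625.

2.092165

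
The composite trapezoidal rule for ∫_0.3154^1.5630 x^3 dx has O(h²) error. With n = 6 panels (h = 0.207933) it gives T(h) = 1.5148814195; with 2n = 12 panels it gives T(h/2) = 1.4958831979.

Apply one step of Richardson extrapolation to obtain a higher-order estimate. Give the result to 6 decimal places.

With r = 2 the leading error scales as h^2, so the weight is 2^2 = 4.
A(h/2) − A(h) = 1.4958831979 − 1.5148814195 = -0.0189982216
Correction (A(h/2) − A(h))/(4 − 1) = (-0.0189982216)/3 = -0.0063327405
R = 1.4958831979 − 0.0063327405 = 1.4895504574

1.489550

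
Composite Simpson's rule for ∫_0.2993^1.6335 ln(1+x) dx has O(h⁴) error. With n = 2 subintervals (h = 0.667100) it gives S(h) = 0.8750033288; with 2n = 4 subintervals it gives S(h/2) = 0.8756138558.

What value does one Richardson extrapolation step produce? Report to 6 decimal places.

0.875655

r = 4, so 2^r = 16.
Difference of the inputs: 0.8756138558 − 0.8750033288 = 0.0006105270
Correction (A(h/2) − A(h))/(16 − 1) = 0.0006105270/15 = 0.0000407018
R = A(h/2) + (A(h/2) − A(h))/15 = 0.8756138558 + 0.0000407018 = 0.8756545576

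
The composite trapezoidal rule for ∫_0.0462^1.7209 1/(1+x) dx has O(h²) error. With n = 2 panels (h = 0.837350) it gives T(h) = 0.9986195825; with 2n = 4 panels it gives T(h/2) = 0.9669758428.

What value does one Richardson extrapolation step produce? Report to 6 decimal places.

Method order is 2; weight 2^2 = 4.
4×0.9669758428 = 3.8679033712; 3.8679033712 − 0.9986195825 = 2.8692837887
Denominator 4 − 1 = 3.
Result: 0.9564279296

0.956428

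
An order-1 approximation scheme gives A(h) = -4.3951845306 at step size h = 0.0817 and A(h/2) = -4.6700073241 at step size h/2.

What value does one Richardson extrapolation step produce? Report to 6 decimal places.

Error is O(h^1); halving h shrinks it by 2^1 = 2.
Weighted: (-9.3400146482) − (-4.3951845306) = -4.9448301176
Divide by 2^1 − 1 = 1.
(-4.9448301176) ÷ 1 = -4.9448301176

-4.944830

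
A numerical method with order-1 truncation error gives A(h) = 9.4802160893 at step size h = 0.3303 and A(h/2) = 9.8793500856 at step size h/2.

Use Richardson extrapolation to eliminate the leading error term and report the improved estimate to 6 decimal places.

r = 1: numerator weight 2, denominator 1.
A(h/2) − A(h) = 9.8793500856 − 9.4802160893 = 0.3991339963
Divide by 2^1 − 1 = 1: 0.3991339963/1 = 0.3991339963
R = A(h/2) + (A(h/2) − A(h))/1 = 9.8793500856 + 0.3991339963 = 10.2784840819

10.278484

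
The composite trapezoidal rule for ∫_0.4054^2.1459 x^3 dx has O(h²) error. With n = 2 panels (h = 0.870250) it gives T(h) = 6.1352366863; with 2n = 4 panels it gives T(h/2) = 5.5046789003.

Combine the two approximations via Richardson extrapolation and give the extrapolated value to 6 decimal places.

Order 2 gives 2^r = 4 and 2^r − 1 = 3.
Difference of the inputs: 5.5046789003 − 6.1352366863 = -0.6305577860
Correction (A(h/2) − A(h))/(4 − 1) = (-0.6305577860)/3 = -0.2101859287
R = 5.5046789003 − 0.2101859287 = 5.2944929716
Shift from A(h/2): −0.2101859287.

5.294493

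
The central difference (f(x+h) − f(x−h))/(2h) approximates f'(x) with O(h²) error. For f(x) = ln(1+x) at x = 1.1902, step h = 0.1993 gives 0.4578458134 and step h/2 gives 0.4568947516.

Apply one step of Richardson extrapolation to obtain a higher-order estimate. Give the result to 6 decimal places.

r = 2, so 2^r = 4.
Difference of the inputs: 0.4568947516 − 0.4578458134 = -0.0009510618
Correction (A(h/2) − A(h))/(4 − 1) = (-0.0009510618)/3 = -0.0003170206
R = A(h/2) + (A(h/2) − A(h))/3 = 0.4568947516 − 0.0003170206 = 0.4565777310
Gap between inputs: 9.511e-04; correction applied: −0.0003170206.

0.456578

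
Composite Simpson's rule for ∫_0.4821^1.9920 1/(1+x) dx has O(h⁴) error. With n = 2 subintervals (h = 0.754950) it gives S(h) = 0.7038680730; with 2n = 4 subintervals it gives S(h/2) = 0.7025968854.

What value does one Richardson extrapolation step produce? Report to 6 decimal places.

0.702512

r = 4, so 2^r = 16.
16*0.7025968854 = 11.2415501664; subtract 0.7038680730 → 10.5376820934
Denominator 16 − 1 = 15.
(16*0.7025968854 − 0.7038680730)/(16 − 1) = 0.7025121396
Shift from A(h/2): −0.0000847458.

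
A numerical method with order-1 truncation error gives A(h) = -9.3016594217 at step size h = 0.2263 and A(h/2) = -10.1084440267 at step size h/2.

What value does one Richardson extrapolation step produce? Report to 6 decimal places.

With r = 1 the leading error scales as h^1, so the weight is 2^1 = 2.
2^1*A(h/2) = -20.2168880534; minus A(h) gives -10.9152286317.
(-10.9152286317) ÷ 1 = -10.9152286317

-10.915229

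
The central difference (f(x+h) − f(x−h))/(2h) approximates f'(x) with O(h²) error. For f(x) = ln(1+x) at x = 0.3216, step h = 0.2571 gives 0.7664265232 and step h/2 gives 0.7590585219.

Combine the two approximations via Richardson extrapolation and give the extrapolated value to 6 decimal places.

Order 2 gives 2^r = 4 and 2^r − 1 = 3.
4·0.7590585219 = 3.0362340876; subtract 0.7664265232 → 2.2698075644
R = 2.2698075644/3 = 0.7566025215

0.756603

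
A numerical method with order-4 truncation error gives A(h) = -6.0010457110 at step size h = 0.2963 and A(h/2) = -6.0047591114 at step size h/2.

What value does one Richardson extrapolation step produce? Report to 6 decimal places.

-6.005007

r = 4, so 2^r = 16.
Top: 16(-6.0047591114) − (-6.0010457110) = -90.0751000714
Denominator 16 − 1 = 15.
Extrapolated: (-90.0751000714) / 15 = -6.0050066714
Correction |R − A(h/2)| = 2.476e-04; gap |A(h/2) − A(h)| = 3.713e-03.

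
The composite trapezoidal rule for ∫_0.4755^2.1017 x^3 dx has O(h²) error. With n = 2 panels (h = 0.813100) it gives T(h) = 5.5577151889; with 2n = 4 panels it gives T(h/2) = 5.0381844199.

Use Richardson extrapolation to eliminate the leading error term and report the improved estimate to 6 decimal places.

4.865007

The method has order 2: 2^2 = 4.
4*5.0381844199 − 5.5577151889 = 14.5950224907
(4*5.0381844199 − 5.5577151889)/(4 − 1) = 4.8650074969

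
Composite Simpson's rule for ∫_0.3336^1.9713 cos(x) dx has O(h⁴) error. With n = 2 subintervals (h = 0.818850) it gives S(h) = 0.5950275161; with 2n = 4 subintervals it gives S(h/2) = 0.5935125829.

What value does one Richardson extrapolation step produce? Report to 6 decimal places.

Error is O(h^4); halving h shrinks it by 2^4 = 16.
2^4 × A(h/2) = 9.4962013264; minus A(h) gives 8.9011738103.
(16 × 0.5935125829 − 0.5950275161)/(16 − 1) = 0.5934115874
Correction |R − A(h/2)| = 1.010e-04; gap |A(h/2) − A(h)| = 1.515e-03.

0.593412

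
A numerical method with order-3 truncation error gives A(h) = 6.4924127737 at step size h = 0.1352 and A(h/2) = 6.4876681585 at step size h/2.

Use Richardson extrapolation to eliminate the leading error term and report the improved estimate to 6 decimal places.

Error is O(h^3); halving h shrinks it by 2^3 = 8.
Numerator 8 × A(h/2) − A(h) = 8 × 6.4876681585 − 6.4924127737 = 45.4089324943
Denominator 8 − 1 = 7.
Extrapolated: 45.4089324943 / 7 = 6.4869903563
Correction |R − A(h/2)| = 6.778e-04; gap |A(h/2) − A(h)| = 4.745e-03.

6.486990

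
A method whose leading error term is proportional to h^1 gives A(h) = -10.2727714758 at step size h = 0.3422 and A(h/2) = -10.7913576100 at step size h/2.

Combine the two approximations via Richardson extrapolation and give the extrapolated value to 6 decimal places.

r = 1, so 2^r = 2.
Weighted: (-21.5827152200) − (-10.2727714758) = -11.3099437442
R = (-11.3099437442)/1 = -11.3099437442

-11.309944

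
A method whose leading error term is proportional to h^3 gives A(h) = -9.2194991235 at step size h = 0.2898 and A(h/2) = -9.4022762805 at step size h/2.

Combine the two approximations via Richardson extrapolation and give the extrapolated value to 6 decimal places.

r = 3, so 2^r = 8.
2^3 × A(h/2) = -75.2182102440; minus A(h) gives -65.9987111205.
(8 × (-9.4022762805) − (-9.2194991235))/(8 − 1) = -9.4283873029
Gap between inputs: 1.828e-01; correction applied: −0.0261110224.

-9.428387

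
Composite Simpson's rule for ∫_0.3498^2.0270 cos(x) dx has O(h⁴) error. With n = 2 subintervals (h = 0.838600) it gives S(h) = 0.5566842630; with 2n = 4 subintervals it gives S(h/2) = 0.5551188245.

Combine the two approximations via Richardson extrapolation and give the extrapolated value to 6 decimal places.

r = 4, so 2^r = 16.
Weighted: 8.8819011920 − 0.5566842630 = 8.3252169290
R = 8.3252169290/15 = 0.5550144619
Shift from A(h/2): −0.0001043626.

0.555014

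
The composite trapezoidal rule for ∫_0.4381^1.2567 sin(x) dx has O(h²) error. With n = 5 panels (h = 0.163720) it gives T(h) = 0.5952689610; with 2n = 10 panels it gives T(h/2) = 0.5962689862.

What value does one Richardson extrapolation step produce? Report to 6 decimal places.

0.596602

r = 2: numerator weight 4, denominator 3.
Difference of the inputs: 0.5962689862 − 0.5952689610 = 0.0010000252
Correction (A(h/2) − A(h))/(4 − 1) = 0.0010000252/3 = 0.0003333417
R = A(h/2) + (A(h/2) − A(h))/3 = 0.5962689862 + 0.0003333417 = 0.5966023279
Gap between inputs: 1.000e-03; correction applied: +0.0003333417.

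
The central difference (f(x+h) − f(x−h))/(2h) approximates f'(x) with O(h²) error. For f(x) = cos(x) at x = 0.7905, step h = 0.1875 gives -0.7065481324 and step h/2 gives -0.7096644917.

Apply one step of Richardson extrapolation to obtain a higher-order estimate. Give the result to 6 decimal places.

Leading term ∝ h^2; use weight 4 = 2^2.
4·(-0.7096644917) − (-0.7065481324) = -2.1321098344
R = (-2.1321098344)/3 = -0.7107032781

-0.710703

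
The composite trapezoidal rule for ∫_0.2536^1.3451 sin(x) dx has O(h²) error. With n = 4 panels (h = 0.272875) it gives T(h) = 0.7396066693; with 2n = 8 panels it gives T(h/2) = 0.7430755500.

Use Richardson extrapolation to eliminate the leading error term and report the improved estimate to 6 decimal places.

0.744232

Error is O(h^2); halving h shrinks it by 2^2 = 4.
A(h/2) − A(h) = 0.7430755500 − 0.7396066693 = 0.0034688807
Correction (A(h/2) − A(h))/(4 − 1) = 0.0034688807/3 = 0.0011562936
R = A(h/2) + (A(h/2) − A(h))/3 = 0.7430755500 + 0.0011562936 = 0.7442318436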